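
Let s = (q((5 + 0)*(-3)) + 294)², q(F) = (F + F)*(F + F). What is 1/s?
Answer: 1/1425636 ≈ 7.0144e-7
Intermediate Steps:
q(F) = 4*F² (q(F) = (2*F)*(2*F) = 4*F²)
s = 1425636 (s = (4*((5 + 0)*(-3))² + 294)² = (4*(5*(-3))² + 294)² = (4*(-15)² + 294)² = (4*225 + 294)² = (900 + 294)² = 1194² = 1425636)
1/s = 1/1425636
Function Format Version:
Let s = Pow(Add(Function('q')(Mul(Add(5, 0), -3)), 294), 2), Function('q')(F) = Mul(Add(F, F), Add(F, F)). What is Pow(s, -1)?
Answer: Rational(1, 1425636) ≈ 7.0144e-7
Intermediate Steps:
Function('q')(F) = Mul(4, Pow(F, 2)) (Function('q')(F) = Mul(Mul(2, F), Mul(2, F)) = Mul(4, Pow(F, 2)))
s = 1425636 (s = Pow(Add(Mul(4, Pow(Mul(Add(5, 0), -3), 2)), 294), 2) = Pow(Add(Mul(4, Pow(Mul(5, -3), 2)), 294), 2) = Pow(Add(Mul(4, Pow(-15, 2)), 294), 2) = Pow(Add(Mul(4, 225), 294), 2) = Pow(Add(900, 294), 2) = Pow(1194, 2) = 1425636)
Pow(s, -1) = Pow(1425636, -1) = Rational(1, 1425636)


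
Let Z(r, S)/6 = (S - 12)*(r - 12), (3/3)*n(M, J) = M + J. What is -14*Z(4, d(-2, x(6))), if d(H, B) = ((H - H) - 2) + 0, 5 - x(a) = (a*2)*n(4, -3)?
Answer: -9408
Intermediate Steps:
n(M, J) = J + M (n(M, J) = M + J = J + M)
x(a) = 5 - 2*a (x(a) = 5 - a*2*(-3 + 4) = 5 - 2*a)
d(H, B) = -2 (d(H, B) = (0 - 2) + 0 = -2 + 0 = -2)
Z(r, S) = 6*(-12 + S)*(-12 + r) (Z(r, S) = 6*((S - 12)*(r - 12)) = 6*((-12 + S)*(-12 + r)) = 6*(-12 + S)*(-12 + r))
-14*Z(4, d(-2, x(6))) = -14*(864 - 72*(-2) - 72*4 + 6*(-2)*4) = -14*(864 + 144 - 288 - 48) = -14*672 = -9408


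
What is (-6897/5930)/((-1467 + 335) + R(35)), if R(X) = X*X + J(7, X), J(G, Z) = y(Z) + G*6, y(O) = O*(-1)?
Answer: -6897/593000 ≈ -0.011631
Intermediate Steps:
y(O) = -O
J(G, Z) = -Z + 6*G (J(G, Z) = -Z + G*6 = -Z + 6*G)
R(X) = 42 + X**2 - X (R(X) = X*X + (-X + 6*7) = X**2 + (-X + 42) = X**2 + (42 - X) = 42 + X**2 - X)
(-6897/5930)/((-1467 + 335) + R(35)) = (-6897/5930)/((-1467 + 335) + (42 + 35**2 - 1*35)) = (-6897*1/5930)/(-1132 + (42 + 1225 - 35)) = -6897/(5930*(-1132 + 1232)) = -6897/5930/100 = -6897/5930*1/100 = -6897/593000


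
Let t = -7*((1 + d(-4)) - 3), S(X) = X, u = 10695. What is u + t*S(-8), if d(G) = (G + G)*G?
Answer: 12375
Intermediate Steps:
d(G) = 2*G**2 (d(G) = (2*G)*G = 2*G**2)
t = -210 (t = -7*((1 + 2*(-4)**2) - 3) = -7*((1 + 2*16) - 3) = -7*((1 + 32) - 3) = -7*(33 - 3) = -7*30 = -210)
u + t*S(-8) = 10695 - 210*(-8) = 10695 + 1680 = 12375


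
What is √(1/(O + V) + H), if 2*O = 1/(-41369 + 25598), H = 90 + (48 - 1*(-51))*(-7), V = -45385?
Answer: I*√1235721101831097004005/1431533671 ≈ 24.556*I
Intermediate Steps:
H = -603 (H = 90 + (48 + 51)*(-7) = 90 + 99*(-7) = 90 - 693 = -603)
O = -1/31542 (O = 1/(2*(-41369 + 25598)) = (½)/(-15771) = (½)*(-1/15771) = -1/31542 ≈ -3.1704e-5)
√(1/(O + V) + H) = √(1/(-1/31542 - 45385) - 603) = √(1/(-1431533671/31542) - 603) = √(-31542/1431533671 - 603) = √(-863214835155/1431533671) = I*√1235721101831097004005/1431533671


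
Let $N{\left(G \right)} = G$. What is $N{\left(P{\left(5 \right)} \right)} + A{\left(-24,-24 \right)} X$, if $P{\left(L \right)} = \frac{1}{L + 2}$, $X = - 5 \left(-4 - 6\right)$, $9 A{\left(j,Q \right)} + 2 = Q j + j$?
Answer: $\frac{192509}{63} \approx 3055.7$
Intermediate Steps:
$A{\left(j,Q \right)} = - \frac{2}{9} + \frac{j}{9} + \frac{Q j}{9}$ ($A{\left(j,Q \right)} = - \frac{2}{9} + \frac{Q j + j}{9} = - \frac{2}{9} + \frac{j + Q j}{9} = - \frac{2}{9} + \left(\frac{j}{9} + \frac{Q j}{9}\right) = - \frac{2}{9} + \frac{j}{9} + \frac{Q j}{9}$)
$X = 50$ ($X = \left(-5\right) \left(-10\right) = 50$)
$P{\left(L \right)} = \frac{1}{2 + L}$
$N{\left(P{\left(5 \right)} \right)} + A{\left(-24,-24 \right)} X = \frac{1}{2 + 5} + \left(- \frac{2}{9} + \frac{1}{9} \left(-24\right) + \frac{1}{9} \left(-24\right) \left(-24\right)\right) 50 = \frac{1}{7} + \left(- \frac{2}{9} - \frac{8}{3} + 64\right) 50 = \frac{1}{7} + \frac{550}{9} \cdot 50 = \frac{1}{7} + \frac{27500}{9} = \frac{192509}{63}$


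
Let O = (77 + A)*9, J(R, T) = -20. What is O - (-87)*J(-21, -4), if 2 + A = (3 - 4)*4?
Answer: -1101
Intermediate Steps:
A = -6 (A = -2 + (3 - 4)*4 = -2 - 1*4 = -2 - 4 = -6)
O = 639 (O = (77 - 6)*9 = 71*9 = 639)
O - (-87)*J(-21, -4) = 639 - (-87)*(-20) = 639 - 1*1740 = 639 - 1740 = -1101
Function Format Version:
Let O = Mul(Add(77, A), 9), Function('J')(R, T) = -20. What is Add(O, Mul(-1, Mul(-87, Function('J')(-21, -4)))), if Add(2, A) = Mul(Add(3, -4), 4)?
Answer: -1101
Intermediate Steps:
A = -6 (A = Add(-2, Mul(Add(3, -4), 4)) = Add(-2, Mul(-1, 4)) = Add(-2, -4) = -6)
O = 639 (O = Mul(Add(77, -6), 9) = Mul(71, 9) = 639)
Add(O, Mul(-1, Mul(-87, Function('J')(-21, -4)))) = Add(639, Mul(-1, Mul(-87, -20))) = Add(639, Mul(-1, 1740)) = Add(639, -1740) = -1101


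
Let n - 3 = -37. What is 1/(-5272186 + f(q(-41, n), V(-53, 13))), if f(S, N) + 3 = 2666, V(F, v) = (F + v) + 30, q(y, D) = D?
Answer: -1/5269523 ≈ -1.8977e-7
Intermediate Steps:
n = -34 (n = 3 - 37 = -34)
V(F, v) = 30 + F + v
f(S, N) = 2663 (f(S, N) = -3 + 2666 = 2663)
1/(-5272186 + f(q(-41, n), V(-53, 13))) = 1/(-5272186 + 2663) = 1/(-5269523) = -1/5269523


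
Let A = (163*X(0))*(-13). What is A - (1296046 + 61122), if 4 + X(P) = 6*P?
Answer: -1348692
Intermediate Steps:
X(P) = -4 + 6*P
A = 8476 (A = (163*(-4 + 6*0))*(-13) = (163*(-4 + 0))*(-13) = (163*(-4))*(-13) = -652*(-13) = 8476)
A - (1296046 + 61122) = 8476 - (1296046 + 61122) = 8476 - 1*1357168 = 8476 - 1357168 = -1348692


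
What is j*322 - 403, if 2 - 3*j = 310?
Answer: -100385/3 ≈ -33462.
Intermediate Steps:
j = -308/3 (j = 2/3 - 1/3*310 = 2/3 - 310/3 = -308/3 ≈ -102.67)
j*322 - 403 = -308/3*322 - 403 = -99176/3 - 403 = -100385/3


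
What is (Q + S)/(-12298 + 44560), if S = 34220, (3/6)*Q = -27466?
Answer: -3452/5377 ≈ -0.64199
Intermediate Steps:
Q = -54932 (Q = 2*(-27466) = -54932)
(Q + S)/(-12298 + 44560) = (-54932 + 34220)/(-12298 + 44560) = -20712/32262 = -20712*1/32262 = -3452/5377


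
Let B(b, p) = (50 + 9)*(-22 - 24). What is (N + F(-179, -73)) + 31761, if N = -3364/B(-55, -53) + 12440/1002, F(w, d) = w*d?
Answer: 30485912818/679857 ≈ 44842.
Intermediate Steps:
F(w, d) = d*w
B(b, p) = -2714 (B(b, p) = 59*(-46) = -2714)
N = 9283222/679857 (N = -3364/(-2714) + 12440/1002 = -3364*(-1/2714) + 12440*(1/1002) = 1682/1357 + 6220/501 = 9283222/679857 ≈ 13.655)
(N + F(-179, -73)) + 31761 = (9283222/679857 - 73*(-179)) + 31761 = (9283222/679857 + 13067) + 31761 = 8892974641/679857 + 31761 = 30485912818/679857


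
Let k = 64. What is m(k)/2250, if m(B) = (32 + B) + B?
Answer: 16/225 ≈ 0.071111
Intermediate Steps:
m(B) = 32 + 2*B
m(k)/2250 = (32 + 2*64)/2250 = (32 + 128)*(1/2250) = 160*(1/2250) = 16/225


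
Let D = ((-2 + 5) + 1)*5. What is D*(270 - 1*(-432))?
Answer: 14040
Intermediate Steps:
D = 20 (D = (3 + 1)*5 = 4*5 = 20)
D*(270 - 1*(-432)) = 20*(270 - 1*(-432)) = 20*(270 + 432) = 20*702 = 14040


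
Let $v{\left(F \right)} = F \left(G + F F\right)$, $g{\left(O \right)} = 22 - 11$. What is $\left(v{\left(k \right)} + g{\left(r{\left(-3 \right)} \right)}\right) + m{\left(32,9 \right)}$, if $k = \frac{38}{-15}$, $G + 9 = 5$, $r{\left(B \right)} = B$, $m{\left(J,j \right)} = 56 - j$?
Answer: $\frac{175078}{3375} \approx 51.875$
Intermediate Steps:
$g{\left(O \right)} = 11$
$G = -4$ ($G = -9 + 5 = -4$)
$k = - \frac{38}{15}$ ($k = 38 \left(- \frac{1}{15}\right) = - \frac{38}{15} \approx -2.5333$)
$v{\left(F \right)} = F \left(-4 + F^{2}\right)$ ($v{\left(F \right)} = F \left(-4 + F F\right) = F \left(-4 + F^{2}\right)$)
$\left(v{\left(k \right)} + g{\left(r{\left(-3 \right)} \right)}\right) + m{\left(32,9 \right)} = \left(- \frac{38 \left(-4 + \left(- \frac{38}{15}\right)^{2}\right)}{15} + 11\right) + \left(56 - 9\right) = \left(- \frac{38 \left(-4 + \frac{1444}{225}\right)}{15} + 11\right) + \left(56 - 9\right) = \left(\left(- \frac{38}{15}\right) \frac{544}{225} + 11\right) + 47 = \left(- \frac{20672}{3375} + 11\right) + 47 = \frac{16453}{3375} + 47 = \frac{175078}{3375}$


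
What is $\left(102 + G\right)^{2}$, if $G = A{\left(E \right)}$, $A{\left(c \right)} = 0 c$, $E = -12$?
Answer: $10404$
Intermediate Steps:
$A{\left(c \right)} = 0$
$G = 0$
$\left(102 + G\right)^{2} = \left(102 + 0\right)^{2} = 102^{2} = 10404$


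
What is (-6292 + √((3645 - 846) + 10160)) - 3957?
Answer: -10249 + √12959 ≈ -10135.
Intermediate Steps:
(-6292 + √((3645 - 846) + 10160)) - 3957 = (-6292 + √(2799 + 10160)) - 3957 = (-6292 + √12959) - 3957 = -10249 + √12959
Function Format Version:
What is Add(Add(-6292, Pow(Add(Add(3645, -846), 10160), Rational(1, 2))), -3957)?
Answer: Add(-10249, Pow(12959, Rational(1, 2))) ≈ -10135.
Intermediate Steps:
Add(Add(-6292, Pow(Add(Add(3645, -846), 10160), Rational(1, 2))), -3957) = Add(Add(-6292, Pow(Add(2799, 10160), Rational(1, 2))), -3957) = Add(Add(-6292, Pow(12959, Rational(1, 2))), -3957) = Add(-10249, Pow(12959, Rational(1, 2)))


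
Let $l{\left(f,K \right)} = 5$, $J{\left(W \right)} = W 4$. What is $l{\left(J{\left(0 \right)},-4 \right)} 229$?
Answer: $1145$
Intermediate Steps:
$J{\left(W \right)} = 4 W$
$l{\left(J{\left(0 \right)},-4 \right)} 229 = 5 \cdot 229 = 1145$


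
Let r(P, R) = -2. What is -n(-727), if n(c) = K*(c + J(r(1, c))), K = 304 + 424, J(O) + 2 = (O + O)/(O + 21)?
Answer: 10086440/19 ≈ 5.3087e+5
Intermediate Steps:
J(O) = -2 + 2*O/(21 + O) (J(O) = -2 + (O + O)/(O + 21) = -2 + (2*O)/(21 + O) = -2 + 2*O/(21 + O))
K = 728
n(c) = -30576/19 + 728*c (n(c) = 728*(c - 42/(21 - 2)) = 728*(c - 42/19) = 728*(-42/19 + c) = -30576/19 + 728*c)
-n(-727) = -(-30576/19 + 728*(-727)) = -(-30576/19 - 529256) = -1*(-10086440/19) = 10086440/19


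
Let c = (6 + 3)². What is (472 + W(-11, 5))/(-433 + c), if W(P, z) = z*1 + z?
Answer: -241/176 ≈ -1.3693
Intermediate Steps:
W(P, z) = 2*z (W(P, z) = z + z = 2*z)
c = 81 (c = 9² = 81)
(472 + W(-11, 5))/(-433 + c) = (472 + 2*5)/(-433 + 81) = (472 + 10)/(-352) = 482*(-1/352) = -241/176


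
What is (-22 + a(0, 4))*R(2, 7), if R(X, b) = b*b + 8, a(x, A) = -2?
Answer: -1368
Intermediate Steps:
R(X, b) = 8 + b² (R(X, b) = b² + 8 = 8 + b²)
(-22 + a(0, 4))*R(2, 7) = (-22 - 2)*(8 + 7²) = -24*(8 + 49) = -24*57 = -1368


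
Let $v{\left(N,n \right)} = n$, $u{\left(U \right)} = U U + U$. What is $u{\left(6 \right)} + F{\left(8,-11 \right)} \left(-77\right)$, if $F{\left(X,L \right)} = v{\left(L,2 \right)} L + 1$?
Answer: $1659$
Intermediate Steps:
$u{\left(U \right)} = U + U^{2}$ ($u{\left(U \right)} = U^{2} + U = U + U^{2}$)
$F{\left(X,L \right)} = 1 + 2 L$ ($F{\left(X,L \right)} = 2 L + 1 = 1 + 2 L$)
$u{\left(6 \right)} + F{\left(8,-11 \right)} \left(-77\right) = 6 \left(1 + 6\right) + \left(1 + 2 \left(-11\right)\right) \left(-77\right) = 6 \cdot 7 + \left(1 - 22\right) \left(-77\right) = 42 - -1617 = 42 + 1617 = 1659$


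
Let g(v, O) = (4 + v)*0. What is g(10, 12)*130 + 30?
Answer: 30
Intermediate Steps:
g(v, O) = 0
g(10, 12)*130 + 30 = 0*130 + 30 = 0 + 30 = 30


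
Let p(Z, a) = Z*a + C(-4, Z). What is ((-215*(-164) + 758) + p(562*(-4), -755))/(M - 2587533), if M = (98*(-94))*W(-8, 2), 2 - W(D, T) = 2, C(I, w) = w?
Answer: -1731010/2587533 ≈ -0.66898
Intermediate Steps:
W(D, T) = 0 (W(D, T) = 2 - 1*2 = 2 - 2 = 0)
M = 0 (M = (98*(-94))*0 = -9212*0 = 0)
p(Z, a) = Z + Z*a (p(Z, a) = Z*a + Z = Z + Z*a)
((-215*(-164) + 758) + p(562*(-4), -755))/(M - 2587533) = ((-215*(-164) + 758) + (562*(-4))*(1 - 755))/(0 - 2587533) = ((35260 + 758) - 2248*(-754))/(-2587533) = (36018 + 1694992)*(-1/2587533) = 1731010*(-1/2587533) = -1731010/2587533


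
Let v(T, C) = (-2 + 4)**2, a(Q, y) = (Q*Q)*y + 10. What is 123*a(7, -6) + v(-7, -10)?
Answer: -34928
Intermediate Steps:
a(Q, y) = 10 + y*Q**2 (a(Q, y) = Q**2*y + 10 = y*Q**2 + 10 = 10 + y*Q**2)
v(T, C) = 4 (v(T, C) = 2**2 = 4)
123*a(7, -6) + v(-7, -10) = 123*(10 - 6*7**2) + 4 = 123*(10 - 6*49) + 4 = 123*(10 - 294) + 4 = 123*(-284) + 4 = -34932 + 4 = -34928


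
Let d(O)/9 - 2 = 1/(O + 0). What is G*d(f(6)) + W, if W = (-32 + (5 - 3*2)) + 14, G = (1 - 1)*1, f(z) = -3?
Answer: -19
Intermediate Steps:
G = 0 (G = 0*1 = 0)
W = -19 (W = (-32 + (5 - 6)) + 14 = (-32 - 1) + 14 = -33 + 14 = -19)
d(O) = 18 + 9/O (d(O) = 18 + 9/(O + 0) = 18 + 9/O)
G*d(f(6)) + W = 0*(18 + 9/(-3)) - 19 = 0*(18 + 9*(-⅓)) - 19 = 0*(18 - 3) - 19 = 0*15 - 19 = 0 - 19 = -19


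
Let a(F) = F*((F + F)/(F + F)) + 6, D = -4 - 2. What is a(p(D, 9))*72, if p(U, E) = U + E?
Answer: 648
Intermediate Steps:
D = -6
p(U, E) = E + U
a(F) = 6 + F (a(F) = F*((2*F)/((2*F))) + 6 = F*((2*F)*(1/(2*F))) + 6 = F*1 + 6 = F + 6 = 6 + F)
a(p(D, 9))*72 = (6 + (9 - 6))*72 = (6 + 3)*72 = 9*72 = 648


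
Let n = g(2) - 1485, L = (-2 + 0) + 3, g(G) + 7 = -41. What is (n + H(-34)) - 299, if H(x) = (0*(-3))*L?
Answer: -1832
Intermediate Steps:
g(G) = -48 (g(G) = -7 - 41 = -48)
L = 1 (L = -2 + 3 = 1)
n = -1533 (n = -48 - 1485 = -1533)
H(x) = 0 (H(x) = (0*(-3))*1 = 0*1 = 0)
(n + H(-34)) - 299 = (-1533 + 0) - 299 = -1533 - 299 = -1832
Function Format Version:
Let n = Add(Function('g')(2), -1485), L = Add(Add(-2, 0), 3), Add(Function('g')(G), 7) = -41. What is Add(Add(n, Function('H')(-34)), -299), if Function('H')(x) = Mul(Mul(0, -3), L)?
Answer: -1832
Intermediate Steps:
Function('g')(G) = -48 (Function('g')(G) = Add(-7, -41) = -48)
L = 1 (L = Add(-2, 3) = 1)
n = -1533 (n = Add(-48, -1485) = -1533)
Function('H')(x) = 0 (Function('H')(x) = Mul(Mul(0, -3), 1) = Mul(0, 1) = 0)
Add(Add(n, Function('H')(-34)), -299) = Add(Add(-1533, 0), -299) = Add(-1533, -299) = -1832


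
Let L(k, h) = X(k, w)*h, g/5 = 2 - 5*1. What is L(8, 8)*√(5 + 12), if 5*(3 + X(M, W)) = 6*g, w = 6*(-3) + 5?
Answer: -168*√17 ≈ -692.68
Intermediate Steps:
w = -13 (w = -18 + 5 = -13)
g = -15 (g = 5*(2 - 5*1) = 5*(2 - 5) = 5*(-3) = -15)
X(M, W) = -21 (X(M, W) = -3 + (6*(-15))/5 = -3 + (⅕)*(-90) = -3 - 18 = -21)
L(k, h) = -21*h
L(8, 8)*√(5 + 12) = (-21*8)*√(5 + 12) = -168*√17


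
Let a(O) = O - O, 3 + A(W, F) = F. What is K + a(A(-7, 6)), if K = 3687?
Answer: 3687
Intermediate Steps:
A(W, F) = -3 + F
a(O) = 0
K + a(A(-7, 6)) = 3687 + 0 = 3687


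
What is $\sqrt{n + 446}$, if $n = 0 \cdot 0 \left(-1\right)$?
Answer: $\sqrt{446} \approx 21.119$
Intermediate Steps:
$n = 0$ ($n = 0 \left(-1\right) = 0$)
$\sqrt{n + 446} = \sqrt{0 + 446} = \sqrt{446}$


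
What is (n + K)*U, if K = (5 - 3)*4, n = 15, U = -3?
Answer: -69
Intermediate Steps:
K = 8 (K = 2*4 = 8)
(n + K)*U = (15 + 8)*(-3) = 23*(-3) = -69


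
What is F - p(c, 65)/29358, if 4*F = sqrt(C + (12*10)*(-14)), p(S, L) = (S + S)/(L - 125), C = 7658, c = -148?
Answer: -37/220185 + 7*sqrt(122)/4 ≈ 19.329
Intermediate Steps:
p(S, L) = 2*S/(-125 + L) (p(S, L) = (2*S)/(-125 + L) = 2*S/(-125 + L))
F = 7*sqrt(122)/4 (F = sqrt(7658 + (12*10)*(-14))/4 = sqrt(7658 + 120*(-14))/4 = sqrt(7658 - 1680)/4 = sqrt(5978)/4 = (7*sqrt(122))/4 = 7*sqrt(122)/4 ≈ 19.329)
F - p(c, 65)/29358 = 7*sqrt(122)/4 - 2*(-148)/(-125 + 65)/29358 = 7*sqrt(122)/4 - 2*(-148)/(-60)/29358 = 7*sqrt(122)/4 - 2*(-148)*(-1/60)/29358 = 7*sqrt(122)/4 - 74/(15*29358) = 7*sqrt(122)/4 - 1*37/220185 = 7*sqrt(122)/4 - 37/220185 = -37/220185 + 7*sqrt(122)/4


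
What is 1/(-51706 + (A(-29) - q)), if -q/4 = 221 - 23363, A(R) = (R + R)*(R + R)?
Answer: -1/140910 ≈ -7.0967e-6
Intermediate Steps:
A(R) = 4*R² (A(R) = (2*R)*(2*R) = 4*R²)
q = 92568 (q = -4*(221 - 23363) = -4*(-23142) = 92568)
1/(-51706 + (A(-29) - q)) = 1/(-51706 + (4*(-29)² - 1*92568)) = 1/(-51706 + (4*841 - 92568)) = 1/(-51706 + (3364 - 92568)) = 1/(-51706 - 89204) = 1/(-140910) = -1/140910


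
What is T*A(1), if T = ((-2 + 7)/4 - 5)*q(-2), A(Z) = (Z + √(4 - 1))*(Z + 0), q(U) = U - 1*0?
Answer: 15/2 + 15*√3/2 ≈ 20.490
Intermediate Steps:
q(U) = U (q(U) = U + 0 = U)
A(Z) = Z*(Z + √3) (A(Z) = (Z + √3)*Z = Z*(Z + √3))
T = 15/2 (T = ((-2 + 7)/4 - 5)*(-2) = (5*(¼) - 5)*(-2) = (5/4 - 5)*(-2) = -15/4*(-2) = 15/2 ≈ 7.5000)
T*A(1) = 15*(1*(1 + √3))/2 = 15*(1 + √3)/2 = 15/2 + 15*√3/2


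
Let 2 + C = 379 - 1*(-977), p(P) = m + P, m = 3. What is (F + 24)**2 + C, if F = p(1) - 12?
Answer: 1610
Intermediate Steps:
p(P) = 3 + P
C = 1354 (C = -2 + (379 - 1*(-977)) = -2 + (379 + 977) = -2 + 1356 = 1354)
F = -8 (F = (3 + 1) - 12 = 4 - 12 = -8)
(F + 24)**2 + C = (-8 + 24)**2 + 1354 = 16**2 + 1354 = 256 + 1354 = 1610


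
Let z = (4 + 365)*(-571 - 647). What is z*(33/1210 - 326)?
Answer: 8057820897/55 ≈ 1.4651e+8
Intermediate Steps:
z = -449442 (z = 369*(-1218) = -449442)
z*(33/1210 - 326) = -449442*(33/1210 - 326) = -449442*(33*(1/1210) - 326) = -449442*(3/110 - 326) = -449442*(-35857/110) = 8057820897/55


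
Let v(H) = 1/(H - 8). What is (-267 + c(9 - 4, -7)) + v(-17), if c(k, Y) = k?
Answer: -6551/25 ≈ -262.04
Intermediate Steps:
v(H) = 1/(-8 + H)
(-267 + c(9 - 4, -7)) + v(-17) = (-267 + (9 - 4)) + 1/(-8 - 17) = (-267 + 5) + 1/(-25) = -262 - 1/25 = -6551/25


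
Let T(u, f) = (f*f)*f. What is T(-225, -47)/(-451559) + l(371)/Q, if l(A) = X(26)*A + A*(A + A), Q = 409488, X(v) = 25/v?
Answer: 1447172326179/1602535928864 ≈ 0.90305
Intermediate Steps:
T(u, f) = f³ (T(u, f) = f²*f = f³)
l(A) = 2*A² + 25*A/26 (l(A) = (25/26)*A + A*(A + A) = (25*(1/26))*A + A*(2*A) = 25*A/26 + 2*A² = 2*A² + 25*A/26)
T(-225, -47)/(-451559) + l(371)/Q = (-47)³/(-451559) + ((1/26)*371*(25 + 52*371))/409488 = -103823*(-1/451559) + ((1/26)*371*(25 + 19292))*(1/409488) = 103823/451559 + ((1/26)*371*19317)*(1/409488) = 103823/451559 + (7166607/26)*(1/409488) = 103823/451559 + 2388869/3548896 = 1447172326179/1602535928864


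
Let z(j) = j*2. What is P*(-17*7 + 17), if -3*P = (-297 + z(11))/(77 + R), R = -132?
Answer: 170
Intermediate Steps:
z(j) = 2*j
P = -5/3 (P = -(-297 + 2*11)/(3*(77 - 132)) = -(-297 + 22)/(3*(-55)) = -(-275)*(-1)/(3*55) = -⅓*5 = -5/3 ≈ -1.6667)
P*(-17*7 + 17) = -5*(-17*7 + 17)/3 = -5*(-119 + 17)/3 = -5/3*(-102) = 170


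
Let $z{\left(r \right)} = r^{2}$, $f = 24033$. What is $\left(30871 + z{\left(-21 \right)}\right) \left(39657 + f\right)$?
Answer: $1994261280$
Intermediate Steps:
$\left(30871 + z{\left(-21 \right)}\right) \left(39657 + f\right) = \left(30871 + \left(-21\right)^{2}\right) \left(39657 + 24033\right) = \left(30871 + 441\right) 63690 = 31312 \cdot 63690 = 1994261280$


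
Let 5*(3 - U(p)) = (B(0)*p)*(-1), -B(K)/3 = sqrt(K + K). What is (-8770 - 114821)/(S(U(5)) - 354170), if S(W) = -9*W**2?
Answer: 123591/354251 ≈ 0.34888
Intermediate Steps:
B(K) = -3*sqrt(2)*sqrt(K) (B(K) = -3*sqrt(K + K) = -3*sqrt(2)*sqrt(K))
U(p) = 3 (U(p) = 3 - (-3*sqrt(2)*sqrt(0))*p*(-1)/5 = 3 - (-3*sqrt(2)*0)*p*(-1)/5 = 3 - 0*p*(-1)/5 = 3 - 0*(-1) = 3 - 1/5*0 = 3 + 0 = 3)
(-8770 - 114821)/(S(U(5)) - 354170) = (-8770 - 114821)/(-9*3**2 - 354170) = -123591/(-9*9 - 354170) = -123591/(-81 - 354170) = -123591/(-354251) = -123591*(-1/354251) = 123591/354251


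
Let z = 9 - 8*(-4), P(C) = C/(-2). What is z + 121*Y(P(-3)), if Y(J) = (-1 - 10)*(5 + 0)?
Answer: -6614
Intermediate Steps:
P(C) = -C/2 (P(C) = C*(-½) = -C/2)
z = 41 (z = 9 + 32 = 41)
Y(J) = -55 (Y(J) = -11*5 = -55)
z + 121*Y(P(-3)) = 41 + 121*(-55) = 41 - 6655 = -6614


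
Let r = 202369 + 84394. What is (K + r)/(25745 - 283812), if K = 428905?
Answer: -715668/258067 ≈ -2.7732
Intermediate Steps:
r = 286763
(K + r)/(25745 - 283812) = (428905 + 286763)/(25745 - 283812) = 715668/(-258067) = 715668*(-1/258067) = -715668/258067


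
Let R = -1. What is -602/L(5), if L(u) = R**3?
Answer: 602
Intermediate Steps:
L(u) = -1 (L(u) = (-1)**3 = -1)
-602/L(5) = -602/(-1) = -602*(-1) = 602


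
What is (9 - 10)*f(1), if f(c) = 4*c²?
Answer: -4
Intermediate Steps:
(9 - 10)*f(1) = (9 - 10)*(4*1²) = -4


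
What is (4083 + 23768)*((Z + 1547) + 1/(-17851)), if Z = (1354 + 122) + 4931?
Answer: 3954475842903/17851 ≈ 2.2153e+8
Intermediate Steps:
Z = 6407 (Z = 1476 + 4931 = 6407)
(4083 + 23768)*((Z + 1547) + 1/(-17851)) = (4083 + 23768)*((6407 + 1547) + 1/(-17851)) = 27851*(7954 - 1/17851) = 27851*(141986853/17851) = 3954475842903/17851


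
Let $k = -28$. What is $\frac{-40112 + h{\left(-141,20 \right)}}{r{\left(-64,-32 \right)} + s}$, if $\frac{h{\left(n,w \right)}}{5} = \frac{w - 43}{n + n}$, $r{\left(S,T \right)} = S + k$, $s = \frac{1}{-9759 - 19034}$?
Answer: $\frac{325691126917}{747005874} \approx 436.0$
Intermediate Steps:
$s = - \frac{1}{28793}$ ($s = \frac{1}{-28793} = - \frac{1}{28793} \approx -3.4731 \cdot 10^{-5}$)
$r{\left(S,T \right)} = -28 + S$ ($r{\left(S,T \right)} = S - 28 = -28 + S$)
$h{\left(n,w \right)} = \frac{5 \left(-43 + w\right)}{2 n}$ ($h{\left(n,w \right)} = 5 \frac{w - 43}{n + n} = 5 \frac{-43 + w}{2 n} = \frac{5 \left(-43 + w\right)}{2 n}$)
$\frac{-40112 + h{\left(-141,20 \right)}}{r{\left(-64,-32 \right)} + s} = \frac{-40112 + \frac{5 \left(-43 + 20\right)}{2 \left(-141\right)}}{\left(-28 - 64\right) - \frac{1}{28793}} = \frac{-40112 + \frac{5}{2} \left(- \frac{1}{141}\right) \left(-23\right)}{-92 - \frac{1}{28793}} = \frac{-40112 + \frac{115}{282}}{- \frac{2648957}{28793}} = \left(- \frac{11311469}{282}\right) \left(- \frac{28793}{2648957}\right) = \frac{325691126917}{747005874}$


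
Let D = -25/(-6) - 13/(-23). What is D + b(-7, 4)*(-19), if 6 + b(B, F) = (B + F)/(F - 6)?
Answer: 6226/69 ≈ 90.232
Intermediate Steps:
b(B, F) = -6 + (B + F)/(-6 + F) (b(B, F) = -6 + (B + F)/(F - 6) = -6 + (B + F)/(-6 + F))
D = 653/138 (D = -25*(-⅙) - 13*(-1/23) = 25/6 + 13/23 = 653/138 ≈ 4.7319)
D + b(-7, 4)*(-19) = 653/138 + ((36 - 7 - 5*4)/(-6 + 4))*(-19) = 653/138 + ((36 - 7 - 20)/(-2))*(-19) = 653/138 - ½*9*(-19) = 653/138 - 9/2*(-19) = 653/138 + 171/2 = 6226/69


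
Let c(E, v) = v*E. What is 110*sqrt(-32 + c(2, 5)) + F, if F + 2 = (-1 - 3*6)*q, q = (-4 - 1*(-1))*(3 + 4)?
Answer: 397 + 110*I*sqrt(22) ≈ 397.0 + 515.95*I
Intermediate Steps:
c(E, v) = E*v
q = -21 (q = (-4 + 1)*7 = -3*7 = -21)
F = 397 (F = -2 + (-1 - 3*6)*(-21) = -2 + (-1 - 18)*(-21) = -2 - 19*(-21) = -2 + 399 = 397)
110*sqrt(-32 + c(2, 5)) + F = 110*sqrt(-32 + 2*5) + 397 = 110*sqrt(-32 + 10) + 397 = 110*sqrt(-22) + 397 = 110*(I*sqrt(22)) + 397 = 110*I*sqrt(22) + 397 = 397 + 110*I*sqrt(22)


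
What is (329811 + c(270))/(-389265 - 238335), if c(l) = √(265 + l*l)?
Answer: -109937/209200 - √73165/627600 ≈ -0.52594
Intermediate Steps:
c(l) = √(265 + l²)
(329811 + c(270))/(-389265 - 238335) = (329811 + √(265 + 270²))/(-389265 - 238335) = (329811 + √(265 + 72900))/(-627600) = (329811 + √73165)*(-1/627600) = -109937/209200 - √73165/627600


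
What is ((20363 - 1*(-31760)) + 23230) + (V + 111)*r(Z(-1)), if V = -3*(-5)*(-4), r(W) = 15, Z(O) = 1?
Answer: 76118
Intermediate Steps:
V = -60 (V = 15*(-4) = -60)
((20363 - 1*(-31760)) + 23230) + (V + 111)*r(Z(-1)) = ((20363 - 1*(-31760)) + 23230) + (-60 + 111)*15 = ((20363 + 31760) + 23230) + 51*15 = (52123 + 23230) + 765 = 75353 + 765 = 76118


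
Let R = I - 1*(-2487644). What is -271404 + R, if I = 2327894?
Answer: 4544134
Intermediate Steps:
R = 4815538 (R = 2327894 - 1*(-2487644) = 2327894 + 2487644 = 4815538)
-271404 + R = -271404 + 4815538 = 4544134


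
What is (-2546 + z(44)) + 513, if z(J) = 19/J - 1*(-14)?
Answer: -88817/44 ≈ -2018.6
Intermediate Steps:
z(J) = 14 + 19/J (z(J) = 19/J + 14 = 14 + 19/J)
(-2546 + z(44)) + 513 = (-2546 + (14 + 19/44)) + 513 = (-2546 + 635/44) + 513 = -111389/44 + 513 = -88817/44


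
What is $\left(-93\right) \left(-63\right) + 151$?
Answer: $6010$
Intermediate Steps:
$\left(-93\right) \left(-63\right) + 151 = 5859 + 151 = 6010$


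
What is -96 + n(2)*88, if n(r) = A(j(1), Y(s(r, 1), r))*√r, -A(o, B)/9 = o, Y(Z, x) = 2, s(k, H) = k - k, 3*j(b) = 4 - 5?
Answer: -96 + 264*√2 ≈ 277.35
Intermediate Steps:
j(b) = -⅓ (j(b) = (4 - 5)/3 = (⅓)*(-1) = -⅓)
s(k, H) = 0
A(o, B) = -9*o
n(r) = 3*√r (n(r) = (-9*(-⅓))*√r = 3*√r)
-96 + n(2)*88 = -96 + (3*√2)*88 = -96 + 264*√2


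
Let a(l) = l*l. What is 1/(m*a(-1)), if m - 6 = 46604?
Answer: 1/46610 ≈ 2.1455e-5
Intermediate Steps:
m = 46610 (m = 6 + 46604 = 46610)
a(l) = l**2
1/(m*a(-1)) = 1/(46610*(-1)**2) = 1/(46610*1) = 1/46610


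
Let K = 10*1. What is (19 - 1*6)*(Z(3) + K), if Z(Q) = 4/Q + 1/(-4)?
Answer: 1729/12 ≈ 144.08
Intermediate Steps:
K = 10
Z(Q) = -¼ + 4/Q (Z(Q) = 4/Q + 1*(-¼) = 4/Q - ¼ = -¼ + 4/Q)
(19 - 1*6)*(Z(3) + K) = (19 - 1*6)*((¼)*(16 - 1*3)/3 + 10) = (19 - 6)*((¼)*(⅓)*(16 - 3) + 10) = 13*((¼)*(⅓)*13 + 10) = 13*(13/12 + 10) = 13*(133/12) = 1729/12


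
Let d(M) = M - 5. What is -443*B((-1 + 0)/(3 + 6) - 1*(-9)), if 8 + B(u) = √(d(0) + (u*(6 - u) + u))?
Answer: 3544 - 443*I*√1765/9 ≈ 3544.0 - 2067.9*I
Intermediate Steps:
d(M) = -5 + M
B(u) = -8 + √(-5 + u + u*(6 - u)) (B(u) = -8 + √((-5 + 0) + (u*(6 - u) + u)) = -8 + √(-5 + (u + u*(6 - u))) = -8 + √(-5 + u + u*(6 - u)))
-443*B((-1 + 0)/(3 + 6) - 1*(-9)) = -443*(-8 + √(-5 - ((-1 + 0)/(3 + 6) - 1*(-9))² + 7*((-1 + 0)/(3 + 6) - 1*(-9)))) = -443*(-8 + √(-5 - (-1/9 + 9)² + 7*(-1/9 + 9))) = -443*(-8 + √(-5 - (-1*⅑ + 9)² + 7*(-1*⅑ + 9))) = -443*(-8 + √(-5 - (-⅑ + 9)² + 7*(-⅑ + 9))) = -443*(-8 + √(-5 - (80/9)² + 7*(80/9))) = -443*(-8 + √(-5 - 1*6400/81 + 560/9)) = -443*(-8 + √(-5 - 6400/81 + 560/9)) = -443*(-8 + √(-1765/81)) = -443*(-8 + I*√1765/9) = 3544 - 443*I*√1765/9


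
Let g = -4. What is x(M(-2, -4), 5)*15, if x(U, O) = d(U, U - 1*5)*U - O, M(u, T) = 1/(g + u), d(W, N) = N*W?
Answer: -5555/72 ≈ -77.153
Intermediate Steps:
M(u, T) = 1/(-4 + u)
x(U, O) = -O + U²*(-5 + U) (x(U, O) = ((U - 1*5)*U)*U - O = ((U - 5)*U)*U - O = ((-5 + U)*U)*U - O = (U*(-5 + U))*U - O = U²*(-5 + U) - O = -O + U²*(-5 + U))
x(M(-2, -4), 5)*15 = (-1*5 + (1/(-4 - 2))²*(-5 + 1/(-4 - 2)))*15 = (-5 + (1/(-6))²*(-5 + 1/(-6)))*15 = (-5 + (-⅙)²*(-5 - ⅙))*15 = (-5 + (1/36)*(-31/6))*15 = (-5 - 31/216)*15 = -1111/216*15 = -5555/72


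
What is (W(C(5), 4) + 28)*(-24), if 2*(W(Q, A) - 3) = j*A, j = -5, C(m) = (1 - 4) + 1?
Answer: -504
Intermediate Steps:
C(m) = -2 (C(m) = -3 + 1 = -2)
W(Q, A) = 3 - 5*A/2 (W(Q, A) = 3 + (-5*A)/2 = 3 - 5*A/2)
(W(C(5), 4) + 28)*(-24) = ((3 - 5/2*4) + 28)*(-24) = ((3 - 10) + 28)*(-24) = (-7 + 28)*(-24) = 21*(-24) = -504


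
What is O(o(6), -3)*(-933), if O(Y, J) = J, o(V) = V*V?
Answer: 2799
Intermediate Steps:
o(V) = V²
O(o(6), -3)*(-933) = -3*(-933) = 2799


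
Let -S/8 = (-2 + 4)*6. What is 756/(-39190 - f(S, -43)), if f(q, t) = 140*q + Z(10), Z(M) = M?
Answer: -27/920 ≈ -0.029348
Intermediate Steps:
S = -96 (S = -8*(-2 + 4)*6 = -16*6 = -8*12 = -96)
f(q, t) = 10 + 140*q (f(q, t) = 140*q + 10 = 10 + 140*q)
756/(-39190 - f(S, -43)) = 756/(-39190 - (10 + 140*(-96))) = 756/(-39190 - (10 - 13440)) = 756/(-39190 - 1*(-13430)) = 756/(-39190 + 13430) = 756/(-25760) = 756*(-1/25760) = -27/920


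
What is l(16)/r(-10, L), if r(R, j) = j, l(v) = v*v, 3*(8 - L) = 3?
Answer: 256/7 ≈ 36.571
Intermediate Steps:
L = 7 (L = 8 - ⅓*3 = 8 - 1 = 7)
l(v) = v²
l(16)/r(-10, L) = 16²/7 = 256*(⅐) = 256/7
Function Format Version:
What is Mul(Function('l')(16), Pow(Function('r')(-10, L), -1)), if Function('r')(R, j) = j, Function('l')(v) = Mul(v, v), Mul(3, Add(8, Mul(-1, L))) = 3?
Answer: Rational(256, 7) ≈ 36.571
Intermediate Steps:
L = 7 (L = Add(8, Mul(Rational(-1, 3), 3)) = Add(8, -1) = 7)
Function('l')(v) = Pow(v, 2)
Mul(Function('l')(16), Pow(Function('r')(-10, L), -1)) = Mul(Pow(16, 2), Pow(7, -1)) = Mul(256, Rational(1, 7)) = Rational(256, 7)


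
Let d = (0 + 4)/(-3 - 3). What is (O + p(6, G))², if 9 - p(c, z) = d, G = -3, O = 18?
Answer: 6889/9 ≈ 765.44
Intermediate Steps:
d = -⅔ (d = 4/(-6) = 4*(-⅙) = -⅔ ≈ -0.66667)
p(c, z) = 29/3 (p(c, z) = 9 - 1*(-⅔) = 9 + ⅔ = 29/3)
(O + p(6, G))² = (18 + 29/3)² = (83/3)² = 6889/9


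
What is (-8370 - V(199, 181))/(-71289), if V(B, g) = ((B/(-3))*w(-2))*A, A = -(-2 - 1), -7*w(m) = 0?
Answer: 930/7921 ≈ 0.11741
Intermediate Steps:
w(m) = 0 (w(m) = -⅐*0 = 0)
A = 3 (A = -1*(-3) = 3)
V(B, g) = 0 (V(B, g) = ((B/(-3))*0)*3 = ((B*(-⅓))*0)*3 = (-B/3*0)*3 = 0*3 = 0)
(-8370 - V(199, 181))/(-71289) = (-8370 - 1*0)/(-71289) = (-8370 + 0)*(-1/71289) = -8370*(-1/71289) = 930/7921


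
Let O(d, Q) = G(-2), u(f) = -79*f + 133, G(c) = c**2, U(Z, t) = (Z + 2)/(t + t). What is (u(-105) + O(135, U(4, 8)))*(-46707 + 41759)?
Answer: -41721536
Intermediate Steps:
U(Z, t) = (2 + Z)/(2*t) (U(Z, t) = (2 + Z)/((2*t)) = (2 + Z)*(1/(2*t)) = (2 + Z)/(2*t))
u(f) = 133 - 79*f
O(d, Q) = 4 (O(d, Q) = (-2)**2 = 4)
(u(-105) + O(135, U(4, 8)))*(-46707 + 41759) = ((133 - 79*(-105)) + 4)*(-46707 + 41759) = ((133 + 8295) + 4)*(-4948) = (8428 + 4)*(-4948) = 8432*(-4948) = -41721536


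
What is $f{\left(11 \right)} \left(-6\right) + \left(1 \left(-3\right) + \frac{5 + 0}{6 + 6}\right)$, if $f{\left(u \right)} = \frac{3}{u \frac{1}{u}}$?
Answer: $- \frac{247}{12} \approx -20.583$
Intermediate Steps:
$f{\left(u \right)} = 3$ ($f{\left(u \right)} = \frac{3}{1} = 3 \cdot 1 = 3$)
$f{\left(11 \right)} \left(-6\right) + \left(1 \left(-3\right) + \frac{5 + 0}{6 + 6}\right) = 3 \left(-6\right) + \left(1 \left(-3\right) + \frac{5 + 0}{6 + 6}\right) = -18 - \left(3 - \frac{5}{12}\right) = -18 + \left(-3 + 5 \cdot \frac{1}{12}\right) = -18 + \left(-3 + \frac{5}{12}\right) = -18 - \frac{31}{12} = - \frac{247}{12}$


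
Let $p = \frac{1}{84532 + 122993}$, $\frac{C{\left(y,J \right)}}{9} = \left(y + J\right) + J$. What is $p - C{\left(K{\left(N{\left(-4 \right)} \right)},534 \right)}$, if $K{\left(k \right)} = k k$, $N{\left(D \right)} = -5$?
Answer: $- \frac{2041423424}{207525} \approx -9837.0$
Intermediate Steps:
$K{\left(k \right)} = k^{2}$
$C{\left(y,J \right)} = 9 y + 18 J$ ($C{\left(y,J \right)} = 9 \left(\left(y + J\right) + J\right) = 9 \left(\left(J + y\right) + J\right) = 9 \left(y + 2 J\right) = 9 y + 18 J$)
$p = \frac{1}{207525} \approx 4.8187 \cdot 10^{-6}$
$p - C{\left(K{\left(N{\left(-4 \right)} \right)},534 \right)} = \frac{1}{207525} - \left(9 \left(-5\right)^{2} + 18 \cdot 534\right) = \frac{1}{207525} - \left(9 \cdot 25 + 9612\right) = \frac{1}{207525} - \left(225 + 9612\right) = \frac{1}{207525} - 9837 = - \frac{2041423424}{207525}$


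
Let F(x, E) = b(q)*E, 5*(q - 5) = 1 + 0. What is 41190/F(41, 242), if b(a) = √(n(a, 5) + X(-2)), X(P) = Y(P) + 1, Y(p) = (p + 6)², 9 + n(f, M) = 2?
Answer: 4119*√10/242 ≈ 53.824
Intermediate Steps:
n(f, M) = -7 (n(f, M) = -9 + 2 = -7)
q = 26/5 (q = 5 + (1 + 0)/5 = 5 + (⅕)*1 = 5 + ⅕ = 26/5 ≈ 5.2000)
Y(p) = (6 + p)²
X(P) = 1 + (6 + P)² (X(P) = (6 + P)² + 1 = 1 + (6 + P)²)
b(a) = √10 (b(a) = √(-7 + (1 + (6 - 2)²)) = √(-7 + (1 + 4²)) = √(-7 + (1 + 16)) = √(-7 + 17) = √10)
F(x, E) = E*√10 (F(x, E) = √10*E = E*√10)
41190/F(41, 242) = 41190/((242*√10)) = 41190*(√10/2420) = 4119*√10/242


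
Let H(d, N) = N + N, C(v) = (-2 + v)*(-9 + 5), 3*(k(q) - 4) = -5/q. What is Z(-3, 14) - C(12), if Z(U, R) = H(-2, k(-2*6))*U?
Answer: 91/6 ≈ 15.167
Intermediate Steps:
k(q) = 4 - 5/(3*q) (k(q) = 4 + (-5/q)/3 = 4 - 5/(3*q))
C(v) = 8 - 4*v (C(v) = (-2 + v)*(-4) = 8 - 4*v)
H(d, N) = 2*N
Z(U, R) = 149*U/18 (Z(U, R) = (2*(4 - 5/(3*((-2*6)))))*U = (2*(4 - 5/3/(-12)))*U = (2*(4 - 5/3*(-1/12)))*U = (2*(4 + 5/36))*U = (2*(149/36))*U = 149*U/18)
Z(-3, 14) - C(12) = (149/18)*(-3) - (8 - 4*12) = -149/6 - (8 - 48) = -149/6 - 1*(-40) = -149/6 + 40 = 91/6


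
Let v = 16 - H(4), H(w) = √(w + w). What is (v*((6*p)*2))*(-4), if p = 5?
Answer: -3840 + 480*√2 ≈ -3161.2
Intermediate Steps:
H(w) = √2*√w (H(w) = √(2*w) = √2*√w)
v = 16 - 2*√2 (v = 16 - √2*√4 = 16 - √2*2 = 16 - 2*√2 ≈ 13.172)
(v*((6*p)*2))*(-4) = ((16 - 2*√2)*((6*5)*2))*(-4) = ((16 - 2*√2)*(30*2))*(-4) = ((16 - 2*√2)*60)*(-4) = (960 - 120*√2)*(-4) = -3840 + 480*√2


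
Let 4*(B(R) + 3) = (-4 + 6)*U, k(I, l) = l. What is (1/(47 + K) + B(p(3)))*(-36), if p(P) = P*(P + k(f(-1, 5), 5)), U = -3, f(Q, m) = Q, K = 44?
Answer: 14706/91 ≈ 161.60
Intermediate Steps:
p(P) = P*(5 + P) (p(P) = P*(P + 5) = P*(5 + P))
B(R) = -9/2 (B(R) = -3 + ((-4 + 6)*(-3))/4 = -3 + (2*(-3))/4 = -3 + (¼)*(-6) = -3 - 3/2 = -9/2)
(1/(47 + K) + B(p(3)))*(-36) = (1/(47 + 44) - 9/2)*(-36) = (1/91 - 9/2)*(-36) = -817/182*(-36) = 14706/91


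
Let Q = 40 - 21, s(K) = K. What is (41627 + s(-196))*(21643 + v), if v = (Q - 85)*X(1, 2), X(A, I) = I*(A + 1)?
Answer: 885753349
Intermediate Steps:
X(A, I) = I*(1 + A)
Q = 19
v = -264 (v = (19 - 85)*(2*(1 + 1)) = -132*2 = -66*4 = -264)
(41627 + s(-196))*(21643 + v) = (41627 - 196)*(21643 - 264) = 41431*21379 = 885753349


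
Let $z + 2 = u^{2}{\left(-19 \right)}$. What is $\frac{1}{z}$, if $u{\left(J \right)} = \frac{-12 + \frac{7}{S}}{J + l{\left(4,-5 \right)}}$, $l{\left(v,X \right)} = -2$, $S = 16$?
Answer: $- \frac{112896}{191567} \approx -0.58933$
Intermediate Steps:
$u{\left(J \right)} = - \frac{185}{16 \left(-2 + J\right)}$ ($u{\left(J \right)} = \frac{-12 + \frac{7}{16}}{J - 2} = \frac{-12 + 7 \cdot \frac{1}{16}}{-2 + J} = \frac{-12 + \frac{7}{16}}{-2 + J} = - \frac{185}{16 \left(-2 + J\right)}$)
$z = - \frac{191567}{112896}$ ($z = -2 + \left(- \frac{185}{-32 + 16 \left(-19\right)}\right)^{2} = -2 + \left(- \frac{185}{-32 - 304}\right)^{2} = -2 + \left(- \frac{185}{-336}\right)^{2} = -2 + \left(\left(-185\right) \left(- \frac{1}{336}\right)\right)^{2} = -2 + \left(\frac{185}{336}\right)^{2} = -2 + \frac{34225}{112896} = - \frac{191567}{112896} \approx -1.6968$)
$\frac{1}{z} = \frac{1}{- \frac{191567}{112896}} = - \frac{112896}{191567}$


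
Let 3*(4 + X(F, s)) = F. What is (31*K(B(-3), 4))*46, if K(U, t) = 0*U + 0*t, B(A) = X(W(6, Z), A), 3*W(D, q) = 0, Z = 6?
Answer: 0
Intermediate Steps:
W(D, q) = 0 (W(D, q) = (⅓)*0 = 0)
X(F, s) = -4 + F/3
B(A) = -4 (B(A) = -4 + (⅓)*0 = -4 + 0 = -4)
K(U, t) = 0 (K(U, t) = 0 + 0 = 0)
(31*K(B(-3), 4))*46 = (31*0)*46 = 0*46 = 0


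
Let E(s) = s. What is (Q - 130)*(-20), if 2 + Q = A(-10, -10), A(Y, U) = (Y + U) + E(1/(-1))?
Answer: 3060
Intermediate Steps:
A(Y, U) = -1 + U + Y (A(Y, U) = (Y + U) + 1/(-1) = (U + Y) - 1 = -1 + U + Y)
Q = -23 (Q = -2 + (-1 - 10 - 10) = -2 - 21 = -23)
(Q - 130)*(-20) = (-23 - 130)*(-20) = -153*(-20) = 3060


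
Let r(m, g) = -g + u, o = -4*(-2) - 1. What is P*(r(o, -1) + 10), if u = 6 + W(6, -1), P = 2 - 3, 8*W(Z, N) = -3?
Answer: -133/8 ≈ -16.625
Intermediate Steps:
W(Z, N) = -3/8 (W(Z, N) = (1/8)*(-3) = -3/8)
P = -1
o = 7 (o = 8 - 1 = 7)
u = 45/8 (u = 6 - 3/8 = 45/8 ≈ 5.6250)
r(m, g) = 45/8 - g (r(m, g) = -g + 45/8 = 45/8 - g)
P*(r(o, -1) + 10) = -((45/8 - 1*(-1)) + 10) = -((45/8 + 1) + 10) = -(53/8 + 10) = -1*133/8 = -133/8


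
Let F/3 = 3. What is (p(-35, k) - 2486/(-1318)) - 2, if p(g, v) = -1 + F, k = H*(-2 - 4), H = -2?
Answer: 5197/659 ≈ 7.8862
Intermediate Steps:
F = 9 (F = 3*3 = 9)
k = 12 (k = -2*(-2 - 4) = -2*(-6) = 12)
p(g, v) = 8 (p(g, v) = -1 + 9 = 8)
(p(-35, k) - 2486/(-1318)) - 2 = (8 - 2486/(-1318)) - 2 = (8 - 2486*(-1/1318)) - 2 = (8 + 1243/659) - 2 = 6515/659 - 2 = 5197/659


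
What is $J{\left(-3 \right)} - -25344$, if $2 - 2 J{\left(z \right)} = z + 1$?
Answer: $25346$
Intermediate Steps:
$J{\left(z \right)} = \frac{1}{2} - \frac{z}{2}$ ($J{\left(z \right)} = 1 - \frac{z + 1}{2} = 1 - \frac{1 + z}{2} = 1 - \left(\frac{1}{2} + \frac{z}{2}\right) = \frac{1}{2} - \frac{z}{2}$)
$J{\left(-3 \right)} - -25344 = \left(\frac{1}{2} - - \frac{3}{2}\right) - -25344 = \left(\frac{1}{2} + \frac{3}{2}\right) + 25344 = 2 + 25344 = 25346$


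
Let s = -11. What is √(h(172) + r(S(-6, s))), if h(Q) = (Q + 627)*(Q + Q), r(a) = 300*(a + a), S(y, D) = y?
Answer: 2*√67814 ≈ 520.82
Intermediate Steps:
r(a) = 600*a (r(a) = 300*(2*a) = 600*a)
h(Q) = 2*Q*(627 + Q) (h(Q) = (627 + Q)*(2*Q) = 2*Q*(627 + Q))
√(h(172) + r(S(-6, s))) = √(2*172*(627 + 172) + 600*(-6)) = √(2*172*799 - 3600) = √(274856 - 3600) = √271256 = 2*√67814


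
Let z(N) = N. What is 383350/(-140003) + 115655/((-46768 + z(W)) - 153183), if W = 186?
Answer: -18554391943/5593539859 ≈ -3.3171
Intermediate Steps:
383350/(-140003) + 115655/((-46768 + z(W)) - 153183) = 383350/(-140003) + 115655/((-46768 + 186) - 153183) = 383350*(-1/140003) + 115655/(-46582 - 153183) = -383350/140003 + 115655/(-199765) = -383350/140003 + 115655*(-1/199765) = -383350/140003 - 23131/39953 = -18554391943/5593539859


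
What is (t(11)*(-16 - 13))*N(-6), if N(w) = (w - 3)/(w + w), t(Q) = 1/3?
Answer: -29/4 ≈ -7.2500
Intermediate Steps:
t(Q) = ⅓
N(w) = (-3 + w)/(2*w) (N(w) = (-3 + w)/((2*w)) = (-3 + w)*(1/(2*w)) = (-3 + w)/(2*w))
(t(11)*(-16 - 13))*N(-6) = ((-16 - 13)/3)*((½)*(-3 - 6)/(-6)) = ((⅓)*(-29))*((½)*(-⅙)*(-9)) = -29/3*¾ = -29/4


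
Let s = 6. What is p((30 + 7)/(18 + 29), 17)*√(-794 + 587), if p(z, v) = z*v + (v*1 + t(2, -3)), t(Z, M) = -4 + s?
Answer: 4566*I*√23/47 ≈ 465.91*I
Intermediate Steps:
t(Z, M) = 2 (t(Z, M) = -4 + 6 = 2)
p(z, v) = 2 + v + v*z (p(z, v) = z*v + (v*1 + 2) = v*z + (v + 2) = v*z + (2 + v) = 2 + v + v*z)
p((30 + 7)/(18 + 29), 17)*√(-794 + 587) = (2 + 17 + 17*((30 + 7)/(18 + 29)))*√(-794 + 587) = (2 + 17 + 17*(37/47))*√(-207) = (2 + 17 + 17*(37*(1/47)))*(3*I*√23) = (2 + 17 + 17*(37/47))*(3*I*√23) = (2 + 17 + 629/47)*(3*I*√23) = 1522*(3*I*√23)/47 = 4566*I*√23/47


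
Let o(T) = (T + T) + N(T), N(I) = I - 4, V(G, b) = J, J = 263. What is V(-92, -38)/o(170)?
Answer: 263/506 ≈ 0.51976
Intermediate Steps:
V(G, b) = 263
N(I) = -4 + I
o(T) = -4 + 3*T (o(T) = (T + T) + (-4 + T) = 2*T + (-4 + T) = -4 + 3*T)
V(-92, -38)/o(170) = 263/(-4 + 3*170) = 263/(-4 + 510) = 263/506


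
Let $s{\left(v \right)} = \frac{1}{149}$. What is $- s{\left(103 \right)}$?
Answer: $- \frac{1}{149} \approx -0.0067114$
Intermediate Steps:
$s{\left(v \right)} = \frac{1}{149}$
$- s{\left(103 \right)} = \left(-1\right) \frac{1}{149} = - \frac{1}{149}$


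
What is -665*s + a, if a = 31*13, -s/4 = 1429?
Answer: 3801543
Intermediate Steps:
s = -5716 (s = -4*1429 = -5716)
a = 403
-665*s + a = -665*(-5716) + 403 = 3801140 + 403 = 3801543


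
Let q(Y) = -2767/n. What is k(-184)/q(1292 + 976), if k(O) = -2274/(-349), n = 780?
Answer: -1773720/965683 ≈ -1.8368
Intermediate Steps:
k(O) = 2274/349 (k(O) = -2274*(-1/349) = 2274/349)
q(Y) = -2767/780
k(-184)/q(1292 + 976) = 2274/(349*(-2767/780)) = (2274/349)*(-780/2767) = -1773720/965683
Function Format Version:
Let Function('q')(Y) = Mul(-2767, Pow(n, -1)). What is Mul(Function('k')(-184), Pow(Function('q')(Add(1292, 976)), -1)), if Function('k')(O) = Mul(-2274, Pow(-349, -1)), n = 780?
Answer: Rational(-1773720, 965683) ≈ -1.8368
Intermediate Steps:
Function('k')(O) = Rational(2274, 349) (Function('k')(O) = Mul(-2274, Rational(-1, 349)) = Rational(2274, 349))
Function('q')(Y) = Rational(-2767, 780) (Function('q')(Y) = Mul(-2767, Pow(780, -1)) = Mul(-2767, Rational(1, 780)) = Rational(-2767, 780))
Mul(Function('k')(-184), Pow(Function('q')(Add(1292, 976)), -1)) = Mul(Rational(2274, 349), Pow(Rational(-2767, 780), -1)) = Mul(Rational(2274, 349), Rational(-780, 2767)) = Rational(-1773720, 965683)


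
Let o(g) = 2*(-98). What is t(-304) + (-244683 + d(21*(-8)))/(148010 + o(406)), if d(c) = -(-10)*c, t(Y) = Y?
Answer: -45181819/147814 ≈ -305.67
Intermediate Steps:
d(c) = 10*c
o(g) = -196
t(-304) + (-244683 + d(21*(-8)))/(148010 + o(406)) = -304 + (-244683 + 10*(21*(-8)))/(148010 - 196) = -304 + (-244683 + 10*(-168))/147814 = -304 + (-244683 - 1680)*(1/147814) = -304 - 246363*1/147814 = -304 - 246363/147814 = -45181819/147814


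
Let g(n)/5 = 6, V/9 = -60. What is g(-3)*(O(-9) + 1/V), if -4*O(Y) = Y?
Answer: 607/9 ≈ 67.444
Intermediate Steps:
V = -540 (V = 9*(-60) = -540)
g(n) = 30 (g(n) = 5*6 = 30)
O(Y) = -Y/4
g(-3)*(O(-9) + 1/V) = 30*(-¼*(-9) + 1/(-540)) = 30*(9/4 - 1/540) = 30*(607/270) = 607/9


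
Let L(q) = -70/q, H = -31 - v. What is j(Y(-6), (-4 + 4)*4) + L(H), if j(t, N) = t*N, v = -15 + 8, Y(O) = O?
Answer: 35/12 ≈ 2.9167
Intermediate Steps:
v = -7
H = -24 (H = -31 - 1*(-7) = -31 + 7 = -24)
j(t, N) = N*t
j(Y(-6), (-4 + 4)*4) + L(H) = ((-4 + 4)*4)*(-6) - 70/(-24) = (0*4)*(-6) - 70*(-1/24) = 0*(-6) + 35/12 = 0 + 35/12 = 35/12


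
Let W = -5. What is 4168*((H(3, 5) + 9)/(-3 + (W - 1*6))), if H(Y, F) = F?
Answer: -4168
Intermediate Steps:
4168*((H(3, 5) + 9)/(-3 + (W - 1*6))) = 4168*((5 + 9)/(-3 + (-5 - 1*6))) = 4168*(14/(-3 + (-5 - 6))) = 4168*(14/(-3 - 11)) = 4168*(14/(-14)) = 4168*(14*(-1/14)) = 4168*(-1) = -4168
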